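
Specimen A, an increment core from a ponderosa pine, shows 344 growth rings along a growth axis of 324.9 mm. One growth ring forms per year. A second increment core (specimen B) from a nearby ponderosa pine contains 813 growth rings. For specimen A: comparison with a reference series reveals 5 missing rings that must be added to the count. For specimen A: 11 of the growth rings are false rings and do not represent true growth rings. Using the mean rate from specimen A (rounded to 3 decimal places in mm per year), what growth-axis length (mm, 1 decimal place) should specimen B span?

Specimen A: correcting the raw count gives 344 − 11 + 5 = 338 true growth rings.
A: 324.9 mm over 338 years gives 324.9 / 338 ≈ 0.961 mm/year.
For B, 0.961 mm/year × 813 years = 781.3 mm.

781.3 mm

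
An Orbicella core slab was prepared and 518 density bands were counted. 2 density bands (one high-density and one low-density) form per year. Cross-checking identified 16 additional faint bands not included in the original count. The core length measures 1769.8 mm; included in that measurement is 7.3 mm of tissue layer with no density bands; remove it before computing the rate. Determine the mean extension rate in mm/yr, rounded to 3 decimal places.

6.601 mm/yr

True density band count = 518 + 16 = 534.
Dividing by 2 density bands per year: 534 / 2 = 267 years.
Net length = 1769.8 − 7.3 = 1762.5 mm.
Extension rate ≈ 1762.5 / 267 = 6.601 mm/yr.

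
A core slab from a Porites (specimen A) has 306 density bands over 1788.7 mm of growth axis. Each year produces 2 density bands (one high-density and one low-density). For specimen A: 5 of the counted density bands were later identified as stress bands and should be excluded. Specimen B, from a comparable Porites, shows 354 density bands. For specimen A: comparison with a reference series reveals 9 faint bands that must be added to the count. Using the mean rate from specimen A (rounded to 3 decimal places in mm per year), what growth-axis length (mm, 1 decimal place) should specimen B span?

Specimen A: after corrections the count is 306 − 5 + 9 = 310 density bands.
Specimen A: 310 density bands at 2 per year is 310 / 2 = 155 years.
A: 1788.7 mm over 155 years gives 1788.7 / 155 ≈ 11.540 mm per year.
Specimen B: 354 density bands at 2 per year is 354 / 2 = 177 years. For B, 11.540 mm/year × 177 years = 2042.6 mm.

2042.6 mm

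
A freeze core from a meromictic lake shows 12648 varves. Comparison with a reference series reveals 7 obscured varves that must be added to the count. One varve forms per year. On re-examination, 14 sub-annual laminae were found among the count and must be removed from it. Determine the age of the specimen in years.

True varve count = 12648 − 14 + 7 = 12641.
At one varve per year, that is 12641 years.

12641 yr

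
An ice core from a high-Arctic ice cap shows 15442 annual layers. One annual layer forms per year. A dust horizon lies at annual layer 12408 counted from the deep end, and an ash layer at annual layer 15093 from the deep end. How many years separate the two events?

2685 yr

15093 − 12408 = 2685 annual layers lie between the two events.
One annual layer per year makes the interval 2685 years.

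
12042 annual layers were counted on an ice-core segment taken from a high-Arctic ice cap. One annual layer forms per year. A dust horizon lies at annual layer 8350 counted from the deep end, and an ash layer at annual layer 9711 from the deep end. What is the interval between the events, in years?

Separation: 9711 − 8350 = 1361 annual layers.
One annual layer per year makes the interval 1361 years.

1361 yr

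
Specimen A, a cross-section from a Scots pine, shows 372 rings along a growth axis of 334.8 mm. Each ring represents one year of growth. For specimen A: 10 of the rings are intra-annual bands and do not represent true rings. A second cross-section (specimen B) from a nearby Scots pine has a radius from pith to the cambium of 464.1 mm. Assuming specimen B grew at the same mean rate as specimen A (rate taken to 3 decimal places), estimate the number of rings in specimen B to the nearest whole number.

Specimen A: correcting the raw count gives 372 − 10 = 362 true rings.
A: Extension rate ≈ 334.8 / 362 = 0.925 mm/year.
B spans 464.1 / 0.925 = 501.73 years ≈ 502 rings.

502 rings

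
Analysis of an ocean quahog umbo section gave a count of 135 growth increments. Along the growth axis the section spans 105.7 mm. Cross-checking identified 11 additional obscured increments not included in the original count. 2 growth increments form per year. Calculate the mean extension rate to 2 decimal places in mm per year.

After corrections the count is 135 + 11 = 146 growth increments.
With 2 growth increments per year, 146 / 2 = 73 years.
Extension rate ≈ 105.7 / 73 = 1.45 mm per year.

1.45 mm per year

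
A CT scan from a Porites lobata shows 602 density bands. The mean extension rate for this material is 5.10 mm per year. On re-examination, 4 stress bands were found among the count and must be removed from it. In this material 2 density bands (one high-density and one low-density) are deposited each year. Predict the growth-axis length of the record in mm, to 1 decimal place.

Correcting the raw count gives 602 − 4 = 598 true density bands.
With 2 density bands per year, 598 / 2 = 299 years.
299 years at 5.10 mm/year gives 5.10 × 299 = 1524.9 mm.

1524.9 mm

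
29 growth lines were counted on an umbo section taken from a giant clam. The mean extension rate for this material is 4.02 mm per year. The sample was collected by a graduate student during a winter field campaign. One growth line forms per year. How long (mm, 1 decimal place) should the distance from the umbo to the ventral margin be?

116.6 mm

The record spans 29 years at 4.02 mm per year.
Length ≈ 4.02 × 29 = 116.6 mm.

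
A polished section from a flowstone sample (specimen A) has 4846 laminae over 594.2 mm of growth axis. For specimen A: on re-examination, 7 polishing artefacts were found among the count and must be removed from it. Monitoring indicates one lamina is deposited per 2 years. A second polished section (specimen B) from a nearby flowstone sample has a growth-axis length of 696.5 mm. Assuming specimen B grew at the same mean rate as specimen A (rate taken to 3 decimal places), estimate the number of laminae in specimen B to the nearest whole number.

Specimen A: correcting the raw count gives 4846 − 7 = 4839 true laminae.
Specimen A: 4839 laminae at 2 years each span 4839 × 2 = 9678 years.
A: Mean rate = 594.2 mm / 9678 years ≈ 0.061 mm per year.
For B, 696.5 / 0.061 = 11418.03 years; at 2 years per lamina that is 11418.03 / 2 ≈ 5709 laminae.

5709 laminae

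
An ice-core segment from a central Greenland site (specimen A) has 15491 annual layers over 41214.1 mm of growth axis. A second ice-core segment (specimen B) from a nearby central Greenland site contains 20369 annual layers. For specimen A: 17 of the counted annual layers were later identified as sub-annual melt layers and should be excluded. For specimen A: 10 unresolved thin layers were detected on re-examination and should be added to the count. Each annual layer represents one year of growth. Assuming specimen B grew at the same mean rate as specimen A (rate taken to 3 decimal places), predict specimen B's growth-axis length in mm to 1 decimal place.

Specimen A: adjusted count: 15491 − 17 + 10 = 15484 annual layers.
A: Extension rate ≈ 41214.1 / 15484 = 2.662 mm/yr.
For B, 2.662 mm/year × 20369 years = 54222.3 mm.

54222.3 mm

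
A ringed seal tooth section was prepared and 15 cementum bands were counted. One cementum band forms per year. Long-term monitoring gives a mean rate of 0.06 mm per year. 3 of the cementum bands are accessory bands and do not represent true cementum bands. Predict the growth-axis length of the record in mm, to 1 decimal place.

Adjusted count: 15 − 3 = 12 cementum bands.
12 years at 0.06 mm/year gives 0.06 × 12 = 0.7 mm.

0.7 mm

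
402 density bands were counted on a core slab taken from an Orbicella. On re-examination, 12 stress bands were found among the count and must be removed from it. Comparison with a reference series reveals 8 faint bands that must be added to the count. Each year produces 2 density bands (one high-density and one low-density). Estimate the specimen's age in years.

199 yr

After corrections the count is 402 − 12 + 8 = 398 density bands.
Dividing by 2 density bands per year: 398 / 2 = 199 years.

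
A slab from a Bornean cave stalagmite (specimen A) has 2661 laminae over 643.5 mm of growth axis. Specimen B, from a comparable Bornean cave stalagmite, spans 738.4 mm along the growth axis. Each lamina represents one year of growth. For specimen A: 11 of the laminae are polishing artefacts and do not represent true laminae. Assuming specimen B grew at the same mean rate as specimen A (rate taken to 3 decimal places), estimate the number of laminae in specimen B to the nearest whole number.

Specimen A: true lamina count = 2661 − 11 = 2650.
A: Mean rate = 643.5 mm / 2650 years ≈ 0.243 mm/year.
For B, 738.4 / 0.243 = 3038.68 years ≈ 3039 laminae.

3039 laminae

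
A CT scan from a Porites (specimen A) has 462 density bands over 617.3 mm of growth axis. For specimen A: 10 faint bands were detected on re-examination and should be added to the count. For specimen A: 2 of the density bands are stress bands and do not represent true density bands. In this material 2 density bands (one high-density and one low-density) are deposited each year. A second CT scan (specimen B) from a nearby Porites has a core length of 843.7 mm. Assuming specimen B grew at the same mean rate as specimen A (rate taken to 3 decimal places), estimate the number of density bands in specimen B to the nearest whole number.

642 density bands

Specimen A: adjusted count: 462 − 2 + 10 = 470 density bands.
Specimen A: dividing by 2 density bands per year: 470 / 2 = 235 years.
A: 617.3 mm over 235 years gives 617.3 / 235 ≈ 2.627 mm/yr.
For B, 843.7 / 2.627 = 321.16 years; at 2 density bands per year that is 321.16 × 2 ≈ 642 density bands.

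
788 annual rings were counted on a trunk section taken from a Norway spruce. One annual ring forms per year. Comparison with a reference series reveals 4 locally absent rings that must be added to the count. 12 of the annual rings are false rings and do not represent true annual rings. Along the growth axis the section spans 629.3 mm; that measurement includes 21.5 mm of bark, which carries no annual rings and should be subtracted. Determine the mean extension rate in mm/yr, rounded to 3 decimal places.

0.779 mm/yr

Correcting the raw count gives 788 − 12 + 4 = 780 true annual rings.
Net length = 629.3 − 21.5 = 607.8 mm.
607.8 mm over 780 years gives 607.8 / 780 ≈ 0.779 mm/yr.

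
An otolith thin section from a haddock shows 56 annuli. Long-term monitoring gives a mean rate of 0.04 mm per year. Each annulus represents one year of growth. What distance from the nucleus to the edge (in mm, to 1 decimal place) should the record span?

56 years of growth are recorded.
Length ≈ 0.04 × 56 = 2.2 mm.

2.2 mm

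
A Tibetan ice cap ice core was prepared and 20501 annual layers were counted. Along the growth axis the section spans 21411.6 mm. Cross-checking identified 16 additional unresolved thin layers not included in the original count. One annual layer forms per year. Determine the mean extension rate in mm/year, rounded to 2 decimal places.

Correcting the raw count gives 20501 + 16 = 20517 true annual layers.
21411.6 mm over 20517 years gives 21411.6 / 20517 ≈ 1.04 mm/year.

1.04 mm/year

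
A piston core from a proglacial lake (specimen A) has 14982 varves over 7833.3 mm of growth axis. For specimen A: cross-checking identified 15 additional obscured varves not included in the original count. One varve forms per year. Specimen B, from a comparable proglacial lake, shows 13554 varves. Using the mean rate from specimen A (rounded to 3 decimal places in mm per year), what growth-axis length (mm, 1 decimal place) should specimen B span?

Specimen A: correcting the raw count gives 14982 + 15 = 14997 true varves.
A: Mean rate = 7833.3 mm / 14997 years ≈ 0.522 mm/year.
For B, 0.522 mm/year × 13554 years = 7075.2 mm.

7075.2 mm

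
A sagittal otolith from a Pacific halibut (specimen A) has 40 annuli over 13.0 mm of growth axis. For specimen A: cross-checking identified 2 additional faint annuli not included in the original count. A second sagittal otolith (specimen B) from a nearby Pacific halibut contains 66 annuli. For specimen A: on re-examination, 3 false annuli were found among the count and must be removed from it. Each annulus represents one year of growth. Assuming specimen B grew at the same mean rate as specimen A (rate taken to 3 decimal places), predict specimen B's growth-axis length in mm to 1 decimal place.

Specimen A: after corrections the count is 40 − 3 + 2 = 39 annuli.
A: Extension rate ≈ 13.0 / 39 = 0.333 mm/year.
Length of B = 0.333 × 66 = 22.0 mm.

22.0 mm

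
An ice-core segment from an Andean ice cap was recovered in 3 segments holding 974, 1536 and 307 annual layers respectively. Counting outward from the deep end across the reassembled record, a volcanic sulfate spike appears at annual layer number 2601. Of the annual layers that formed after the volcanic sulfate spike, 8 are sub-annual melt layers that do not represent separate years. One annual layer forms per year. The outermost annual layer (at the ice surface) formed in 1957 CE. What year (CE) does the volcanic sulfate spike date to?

Total annual layers = 974 + 1536 + 307 = 2817.
2817 − 2601 = 216 annual layers lie beyond the volcanic sulfate spike toward the ice surface.
216 − 8 false = 208 true annual layers after the volcanic sulfate spike.
1957 − 208 = 1749 CE.

1749 CE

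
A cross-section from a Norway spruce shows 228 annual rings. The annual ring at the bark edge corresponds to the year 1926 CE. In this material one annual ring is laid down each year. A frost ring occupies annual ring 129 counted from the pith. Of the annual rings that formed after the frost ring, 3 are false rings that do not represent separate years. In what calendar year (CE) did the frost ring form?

1830 CE

Between annual ring 129 and the bark edge there are 228 − 129 = 99 annual rings.
99 − 3 false = 96 true annual rings after the frost ring.
The annual ring at the bark edge is 1926 CE, so the frost ring dates to 1926 − 96 = 1830 CE.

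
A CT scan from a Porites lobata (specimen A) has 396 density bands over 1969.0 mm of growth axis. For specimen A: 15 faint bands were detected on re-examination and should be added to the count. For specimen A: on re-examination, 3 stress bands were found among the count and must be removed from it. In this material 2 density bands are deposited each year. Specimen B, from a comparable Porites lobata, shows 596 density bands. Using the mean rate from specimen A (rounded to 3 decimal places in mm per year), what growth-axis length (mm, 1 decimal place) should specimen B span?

2876.3 mm

Specimen A: true density band count = 396 − 3 + 15 = 408.
Specimen A: dividing by 2 density bands per year: 408 / 2 = 204 years.
A: Extension rate ≈ 1969.0 / 204 = 9.652 mm per year.
Specimen B: dividing by 2 density bands per year: 596 / 2 = 298 years. Length of B = 9.652 × 298 = 2876.3 mm.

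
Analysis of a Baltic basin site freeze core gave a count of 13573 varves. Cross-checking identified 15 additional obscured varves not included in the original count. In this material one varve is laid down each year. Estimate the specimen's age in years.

After corrections the count is 13573 + 15 = 13588 varves.
With a one-to-one varve periodicity this is 13588 years.

13588 years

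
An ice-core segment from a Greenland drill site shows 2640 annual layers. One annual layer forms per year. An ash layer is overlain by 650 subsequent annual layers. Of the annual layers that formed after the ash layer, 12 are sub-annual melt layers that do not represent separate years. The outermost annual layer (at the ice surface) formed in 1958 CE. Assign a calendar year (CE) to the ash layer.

1320 CE

650 annual layers formed after the ash layer.
Removing the 12 false annual layers leaves 650 − 12 = 638 true annual layers beyond the ash layer.
Counting back 638 years from 1958 CE places the ash layer in 1958 − 638 = 1320 CE.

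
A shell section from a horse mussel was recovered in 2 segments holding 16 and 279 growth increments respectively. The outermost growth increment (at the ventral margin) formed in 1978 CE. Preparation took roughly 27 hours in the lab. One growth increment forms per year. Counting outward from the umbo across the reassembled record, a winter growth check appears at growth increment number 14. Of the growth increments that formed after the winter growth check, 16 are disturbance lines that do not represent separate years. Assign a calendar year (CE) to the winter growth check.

Total growth increments = 16 + 279 = 295.
The winter growth check sits at growth increment 14 from the umbo, so 295 − 14 = 281 growth increments formed after it.
Removing the 16 false growth increments leaves 281 − 16 = 265 true growth increments beyond the winter growth check.
1978 − 265 = 1713 CE.

1713 CE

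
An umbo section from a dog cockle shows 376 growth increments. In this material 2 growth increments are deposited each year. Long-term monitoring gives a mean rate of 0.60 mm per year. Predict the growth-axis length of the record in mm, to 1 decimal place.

With 2 growth increments per year, 376 / 2 = 188 years.
188 years at 0.60 mm/year gives 0.60 × 188 = 112.8 mm.

112.8 mm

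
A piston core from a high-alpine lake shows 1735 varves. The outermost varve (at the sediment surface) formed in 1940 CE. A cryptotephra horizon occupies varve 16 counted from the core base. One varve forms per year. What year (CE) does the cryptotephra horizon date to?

221 CE

Between varve 16 and the sediment surface there are 1735 − 16 = 1719 varves.
1940 − 1719 = 221 CE.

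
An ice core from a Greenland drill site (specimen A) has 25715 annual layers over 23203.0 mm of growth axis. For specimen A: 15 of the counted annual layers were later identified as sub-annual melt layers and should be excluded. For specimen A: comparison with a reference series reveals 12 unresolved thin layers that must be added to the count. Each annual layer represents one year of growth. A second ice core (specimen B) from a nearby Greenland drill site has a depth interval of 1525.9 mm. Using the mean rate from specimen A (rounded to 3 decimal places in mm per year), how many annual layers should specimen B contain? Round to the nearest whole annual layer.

1692 annual layers

Specimen A: correcting the raw count gives 25715 − 15 + 12 = 25712 true annual layers.
A: Mean rate = 23203.0 mm / 25712 years ≈ 0.902 mm/year.
Specimen B: 1525.9 mm / 0.902 mm per year = 1691.69 years ≈ 1692 annual layers.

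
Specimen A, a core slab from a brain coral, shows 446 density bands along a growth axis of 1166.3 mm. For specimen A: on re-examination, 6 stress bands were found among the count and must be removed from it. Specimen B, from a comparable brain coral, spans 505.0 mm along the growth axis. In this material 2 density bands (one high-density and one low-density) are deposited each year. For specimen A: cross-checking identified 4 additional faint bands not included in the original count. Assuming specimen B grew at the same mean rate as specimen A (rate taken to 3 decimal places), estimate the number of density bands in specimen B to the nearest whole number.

Specimen A: adjusted count: 446 − 6 + 4 = 444 density bands.
Specimen A: with 2 density bands per year, 444 / 2 = 222 years.
A: 1166.3 mm over 222 years gives 1166.3 / 222 ≈ 5.254 mm/yr.
For B, 505.0 / 5.254 = 96.12 years; at 2 density bands per year that is 96.12 × 2 ≈ 192 density bands.

192 density bands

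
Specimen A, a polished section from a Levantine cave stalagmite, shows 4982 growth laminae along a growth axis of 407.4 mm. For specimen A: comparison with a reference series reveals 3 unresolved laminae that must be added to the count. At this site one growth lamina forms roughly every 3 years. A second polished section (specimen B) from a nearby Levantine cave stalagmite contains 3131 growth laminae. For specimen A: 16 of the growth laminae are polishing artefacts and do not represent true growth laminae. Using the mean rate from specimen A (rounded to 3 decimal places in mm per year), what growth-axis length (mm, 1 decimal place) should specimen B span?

Specimen A: after corrections the count is 4982 − 16 + 3 = 4969 growth laminae.
Specimen A: at 3 years per growth lamina, 4969 × 3 = 14907 years.
A: 407.4 mm over 14907 years gives 407.4 / 14907 ≈ 0.027 mm/year.
Specimen B: 3131 growth laminae at 3 years each span 3131 × 3 = 9393 years. Length of B = 0.027 × 9393 = 253.6 mm.

253.6 mm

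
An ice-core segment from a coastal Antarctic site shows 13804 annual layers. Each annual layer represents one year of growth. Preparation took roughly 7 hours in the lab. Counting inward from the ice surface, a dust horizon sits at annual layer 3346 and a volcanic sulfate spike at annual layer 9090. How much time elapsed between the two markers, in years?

9090 − 3346 = 5744 annual layers lie between the two events.
That is 5744 years at one annual layer per year.

5744 yr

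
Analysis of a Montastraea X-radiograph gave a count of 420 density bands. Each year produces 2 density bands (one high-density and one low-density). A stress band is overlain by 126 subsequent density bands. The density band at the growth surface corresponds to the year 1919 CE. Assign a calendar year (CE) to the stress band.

126 density bands formed after the stress band.
With 2 density bands per year, 126 / 2 = 63 years.
The density band at the growth surface is 1919 CE, so the stress band dates to 1919 − 63 = 1856 CE.

1856 CE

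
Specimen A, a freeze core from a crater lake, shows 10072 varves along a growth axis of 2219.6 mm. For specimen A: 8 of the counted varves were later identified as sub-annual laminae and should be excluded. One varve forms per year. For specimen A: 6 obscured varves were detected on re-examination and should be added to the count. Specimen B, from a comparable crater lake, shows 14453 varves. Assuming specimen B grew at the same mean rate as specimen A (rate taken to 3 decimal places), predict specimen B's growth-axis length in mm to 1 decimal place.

3179.7 mm

Specimen A: true varve count = 10072 − 8 + 6 = 10070.
A: Mean rate = 2219.6 mm / 10070 years ≈ 0.220 mm/year.
For B, 0.220 mm/year × 14453 years = 3179.7 mm.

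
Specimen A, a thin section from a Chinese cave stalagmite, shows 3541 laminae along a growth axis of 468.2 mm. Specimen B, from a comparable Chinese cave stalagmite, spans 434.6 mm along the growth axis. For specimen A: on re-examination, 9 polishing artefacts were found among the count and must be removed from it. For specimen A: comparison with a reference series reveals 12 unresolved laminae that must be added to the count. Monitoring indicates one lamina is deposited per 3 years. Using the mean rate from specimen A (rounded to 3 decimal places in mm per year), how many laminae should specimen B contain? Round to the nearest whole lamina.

Specimen A: true lamina count = 3541 − 9 + 12 = 3544.
Specimen A: 3544 laminae at 3 years each span 3544 × 3 = 10632 years.
A: 468.2 mm over 10632 years gives 468.2 / 10632 ≈ 0.044 mm per year.
Specimen B: 434.6 mm / 0.044 mm per year = 9877.27 years; at 3 years per lamina that is 9877.27 / 3 ≈ 3292 laminae.

3292 laminae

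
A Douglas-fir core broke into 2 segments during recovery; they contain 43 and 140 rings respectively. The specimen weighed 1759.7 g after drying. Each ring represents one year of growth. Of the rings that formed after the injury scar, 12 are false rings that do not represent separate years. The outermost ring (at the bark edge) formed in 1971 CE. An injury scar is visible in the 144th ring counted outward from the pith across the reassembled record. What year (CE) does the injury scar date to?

1944 CE

Total rings = 43 + 140 = 183.
The injury scar sits at ring 144 from the pith, so 183 − 144 = 39 rings formed after it.
Removing the 12 false rings leaves 39 − 12 = 27 true rings beyond the injury scar.
Counting back 27 years from 1971 CE places the injury scar in 1971 − 27 = 1944 CE.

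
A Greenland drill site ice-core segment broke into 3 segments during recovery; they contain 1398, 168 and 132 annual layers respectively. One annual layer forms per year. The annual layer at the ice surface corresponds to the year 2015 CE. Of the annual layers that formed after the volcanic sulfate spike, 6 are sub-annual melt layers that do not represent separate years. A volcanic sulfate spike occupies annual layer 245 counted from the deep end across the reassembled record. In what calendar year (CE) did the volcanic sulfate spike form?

Total annual layers = 1398 + 168 + 132 = 1698.
1698 − 245 = 1453 annual layers lie beyond the volcanic sulfate spike toward the ice surface.
Excluding 6 false annual layers: 1453 − 6 = 1447.
The annual layer at the ice surface is 2015 CE, so the volcanic sulfate spike dates to 2015 − 1447 = 568 CE.

568 CE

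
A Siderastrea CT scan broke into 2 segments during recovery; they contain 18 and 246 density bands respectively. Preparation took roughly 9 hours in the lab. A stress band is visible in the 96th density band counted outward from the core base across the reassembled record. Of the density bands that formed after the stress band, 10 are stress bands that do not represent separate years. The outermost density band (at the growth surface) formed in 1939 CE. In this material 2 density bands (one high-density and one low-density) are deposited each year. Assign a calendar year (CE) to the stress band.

Total density bands = 18 + 246 = 264.
264 − 96 = 168 density bands lie beyond the stress band toward the growth surface.
168 − 10 false = 158 true density bands after the stress band.
With 2 density bands per year, 158 / 2 = 79 years.
1939 − 79 = 1860 CE.

1860 CE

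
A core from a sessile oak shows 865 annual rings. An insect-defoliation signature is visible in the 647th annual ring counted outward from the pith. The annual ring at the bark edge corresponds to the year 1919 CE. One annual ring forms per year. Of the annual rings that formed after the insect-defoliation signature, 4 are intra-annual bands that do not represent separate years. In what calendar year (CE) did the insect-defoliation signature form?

1705 CE

Between annual ring 647 and the bark edge there are 865 − 647 = 218 annual rings.
218 − 4 false = 214 true annual rings after the insect-defoliation signature.
The annual ring at the bark edge is 1919 CE, so the insect-defoliation signature dates to 1919 − 214 = 1705 CE.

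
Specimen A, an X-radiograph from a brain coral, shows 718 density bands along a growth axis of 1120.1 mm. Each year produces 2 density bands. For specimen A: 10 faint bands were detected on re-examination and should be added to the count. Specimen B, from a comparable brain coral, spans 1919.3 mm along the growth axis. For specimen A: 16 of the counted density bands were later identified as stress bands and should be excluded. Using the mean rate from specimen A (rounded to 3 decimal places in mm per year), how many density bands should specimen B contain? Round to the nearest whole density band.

1220 density bands

Specimen A: after corrections the count is 718 − 16 + 10 = 712 density bands.
Specimen A: dividing by 2 density bands per year: 712 / 2 = 356 years.
A: Mean rate = 1120.1 mm / 356 years ≈ 3.146 mm per year.
B spans 1919.3 / 3.146 = 610.08 years; at 2 density bands per year that is 610.08 × 2 ≈ 1220 density bands.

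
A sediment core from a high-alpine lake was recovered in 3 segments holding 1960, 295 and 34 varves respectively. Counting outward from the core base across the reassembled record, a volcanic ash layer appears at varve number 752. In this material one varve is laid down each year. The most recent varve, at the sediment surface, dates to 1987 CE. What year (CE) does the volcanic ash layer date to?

450 CE

Total varves = 1960 + 295 + 34 = 2289.
The volcanic ash layer sits at varve 752 from the core base, so 2289 − 752 = 1537 varves formed after it.
Counting back 1537 years from 1987 CE places the volcanic ash layer in 1987 − 1537 = 450 CE.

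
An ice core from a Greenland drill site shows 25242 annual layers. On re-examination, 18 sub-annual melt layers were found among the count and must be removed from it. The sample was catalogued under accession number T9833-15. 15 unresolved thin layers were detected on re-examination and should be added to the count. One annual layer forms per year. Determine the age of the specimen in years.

25239 yr

After corrections the count is 25242 − 18 + 15 = 25239 annual layers.
One annual layer per year makes the duration 25239 years.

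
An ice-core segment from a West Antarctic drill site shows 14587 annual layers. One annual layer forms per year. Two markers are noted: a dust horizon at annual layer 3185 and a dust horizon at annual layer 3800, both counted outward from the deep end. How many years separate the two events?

Separation: 3800 − 3185 = 615 annual layers.
That is 615 years at one annual layer per year.

615 years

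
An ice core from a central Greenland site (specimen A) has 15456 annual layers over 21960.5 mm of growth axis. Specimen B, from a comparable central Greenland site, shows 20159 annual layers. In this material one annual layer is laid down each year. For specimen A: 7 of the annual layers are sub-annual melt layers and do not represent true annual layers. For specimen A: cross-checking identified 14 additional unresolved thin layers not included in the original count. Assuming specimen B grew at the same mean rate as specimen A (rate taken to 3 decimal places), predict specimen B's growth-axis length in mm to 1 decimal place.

28625.8 mm

Specimen A: after corrections the count is 15456 − 7 + 14 = 15463 annual layers.
A: 21960.5 mm over 15463 years gives 21960.5 / 15463 ≈ 1.420 mm per year.
For B, 1.420 mm/year × 20159 years = 28625.8 mm.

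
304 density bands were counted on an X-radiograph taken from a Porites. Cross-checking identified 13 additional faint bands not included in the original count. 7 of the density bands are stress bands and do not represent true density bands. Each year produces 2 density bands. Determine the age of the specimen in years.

155 years

Adjusted count: 304 − 7 + 13 = 310 density bands.
Dividing by 2 density bands per year: 310 / 2 = 155 years.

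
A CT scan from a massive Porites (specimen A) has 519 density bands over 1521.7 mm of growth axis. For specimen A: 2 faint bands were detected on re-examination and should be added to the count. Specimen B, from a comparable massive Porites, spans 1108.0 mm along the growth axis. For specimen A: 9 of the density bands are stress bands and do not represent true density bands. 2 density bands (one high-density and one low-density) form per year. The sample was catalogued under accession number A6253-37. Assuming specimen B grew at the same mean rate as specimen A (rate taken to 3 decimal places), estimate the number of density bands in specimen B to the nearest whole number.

373 density bands

Specimen A: true density band count = 519 − 9 + 2 = 512.
Specimen A: 512 density bands at 2 per year is 512 / 2 = 256 years.
A: 1521.7 mm over 256 years gives 1521.7 / 256 ≈ 5.944 mm/year.
For B, 1108.0 / 5.944 = 186.41 years; at 2 density bands per year that is 186.41 × 2 ≈ 373 density bands.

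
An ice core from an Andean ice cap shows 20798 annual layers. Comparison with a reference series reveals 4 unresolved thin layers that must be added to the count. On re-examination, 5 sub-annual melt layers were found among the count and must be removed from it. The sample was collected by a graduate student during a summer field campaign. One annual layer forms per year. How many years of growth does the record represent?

Adjusted count: 20798 − 5 + 4 = 20797 annual layers.
With a one-to-one annual layer periodicity this is 20797 years.

20797 years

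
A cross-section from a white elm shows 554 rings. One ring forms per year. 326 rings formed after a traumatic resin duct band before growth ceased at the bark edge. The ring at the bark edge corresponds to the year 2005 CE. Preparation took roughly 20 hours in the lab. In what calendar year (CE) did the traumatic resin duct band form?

326 rings post-date the traumatic resin duct band.
2005 − 326 = 1679 CE.

1679 CE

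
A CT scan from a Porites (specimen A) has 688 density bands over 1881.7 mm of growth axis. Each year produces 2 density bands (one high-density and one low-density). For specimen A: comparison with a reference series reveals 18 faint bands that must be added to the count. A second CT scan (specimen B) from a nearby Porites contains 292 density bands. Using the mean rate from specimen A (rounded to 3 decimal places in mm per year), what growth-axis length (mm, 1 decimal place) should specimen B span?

Specimen A: true density band count = 688 + 18 = 706.
Specimen A: 706 density bands at 2 per year is 706 / 2 = 353 years.
A: 1881.7 mm over 353 years gives 1881.7 / 353 ≈ 5.331 mm per year.
Specimen B: 292 density bands at 2 per year is 292 / 2 = 146 years. Length of B = 5.331 × 146 = 778.3 mm.

778.3 mm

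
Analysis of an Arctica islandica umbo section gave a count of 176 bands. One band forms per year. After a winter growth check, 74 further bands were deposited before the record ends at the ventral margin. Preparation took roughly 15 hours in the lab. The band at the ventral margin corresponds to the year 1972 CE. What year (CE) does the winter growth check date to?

1898 CE

74 bands post-date the winter growth check.
The band at the ventral margin is 1972 CE, so the winter growth check dates to 1972 − 74 = 1898 CE.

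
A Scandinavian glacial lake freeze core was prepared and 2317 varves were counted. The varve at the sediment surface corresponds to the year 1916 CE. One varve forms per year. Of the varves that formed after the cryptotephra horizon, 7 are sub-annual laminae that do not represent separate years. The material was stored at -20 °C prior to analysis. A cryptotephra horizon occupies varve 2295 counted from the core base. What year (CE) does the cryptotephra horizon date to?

Between varve 2295 and the sediment surface there are 2317 − 2295 = 22 varves.
22 − 7 false = 15 true varves after the cryptotephra horizon.
The varve at the sediment surface is 1916 CE, so the cryptotephra horizon dates to 1916 − 15 = 1901 CE.

1901 CE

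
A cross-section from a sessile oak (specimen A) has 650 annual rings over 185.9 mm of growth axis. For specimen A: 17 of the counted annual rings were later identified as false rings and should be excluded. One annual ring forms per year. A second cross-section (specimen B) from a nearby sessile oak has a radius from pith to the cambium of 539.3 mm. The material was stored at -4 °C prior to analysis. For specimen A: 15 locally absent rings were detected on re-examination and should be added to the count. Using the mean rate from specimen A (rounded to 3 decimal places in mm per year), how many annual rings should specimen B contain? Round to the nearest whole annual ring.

Specimen A: adjusted count: 650 − 17 + 15 = 648 annual rings.
A: 185.9 mm over 648 years gives 185.9 / 648 ≈ 0.287 mm/yr.
For B, 539.3 / 0.287 = 1879.09 years ≈ 1879 annual rings.

1879 annual rings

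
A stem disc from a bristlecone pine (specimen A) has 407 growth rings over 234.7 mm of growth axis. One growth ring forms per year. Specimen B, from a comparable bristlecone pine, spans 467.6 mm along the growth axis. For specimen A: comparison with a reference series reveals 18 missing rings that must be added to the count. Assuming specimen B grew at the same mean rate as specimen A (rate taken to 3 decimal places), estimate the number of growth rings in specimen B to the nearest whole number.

Specimen A: correcting the raw count gives 407 + 18 = 425 true growth rings.
A: Mean rate = 234.7 mm / 425 years ≈ 0.552 mm per year.
For B, 467.6 / 0.552 = 847.10 years ≈ 847 growth rings.

847 growth rings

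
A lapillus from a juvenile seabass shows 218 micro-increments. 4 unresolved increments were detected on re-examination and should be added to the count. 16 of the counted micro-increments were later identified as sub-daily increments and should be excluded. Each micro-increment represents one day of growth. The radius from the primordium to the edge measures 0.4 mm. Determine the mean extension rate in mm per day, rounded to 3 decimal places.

Correcting the raw count gives 218 − 16 + 4 = 206 true micro-increments.
Extension rate ≈ 0.4 / 206 = 0.002 mm per day.

0.002 mm per day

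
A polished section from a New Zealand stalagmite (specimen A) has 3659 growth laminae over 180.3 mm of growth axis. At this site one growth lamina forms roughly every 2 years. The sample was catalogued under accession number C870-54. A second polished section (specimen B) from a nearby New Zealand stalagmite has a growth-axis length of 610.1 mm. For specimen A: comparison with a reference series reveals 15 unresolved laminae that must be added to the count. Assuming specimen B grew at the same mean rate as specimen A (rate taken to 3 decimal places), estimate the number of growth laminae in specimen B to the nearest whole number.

12202 growth laminae

Specimen A: correcting the raw count gives 3659 + 15 = 3674 true growth laminae.
Specimen A: 3674 growth laminae at 2 years each span 3674 × 2 = 7348 years.
A: Extension rate ≈ 180.3 / 7348 = 0.025 mm/year.
B spans 610.1 / 0.025 = 24404.00 years; at 2 years per growth lamina that is 24404.00 / 2 ≈ 12202 growth laminae.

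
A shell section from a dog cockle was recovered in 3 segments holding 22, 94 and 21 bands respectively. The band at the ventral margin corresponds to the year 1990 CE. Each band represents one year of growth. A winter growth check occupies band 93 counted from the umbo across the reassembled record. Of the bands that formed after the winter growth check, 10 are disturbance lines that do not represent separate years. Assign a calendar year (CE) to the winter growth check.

1956 CE

Total bands = 22 + 94 + 21 = 137.
Between band 93 and the ventral margin there are 137 − 93 = 44 bands.
Excluding 10 false bands: 44 − 10 = 34.
1990 − 34 = 1956 CE.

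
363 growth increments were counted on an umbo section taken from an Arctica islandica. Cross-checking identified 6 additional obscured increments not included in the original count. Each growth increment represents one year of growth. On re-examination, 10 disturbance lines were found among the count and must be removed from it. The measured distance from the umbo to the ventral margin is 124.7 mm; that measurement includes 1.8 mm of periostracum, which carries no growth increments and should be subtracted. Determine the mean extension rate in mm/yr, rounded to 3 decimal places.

True growth increment count = 363 − 10 + 6 = 359.
The growth record spans 124.7 − 1.8 = 122.9 mm.
122.9 mm over 359 years gives 122.9 / 359 ≈ 0.342 mm/yr.

0.342 mm/yr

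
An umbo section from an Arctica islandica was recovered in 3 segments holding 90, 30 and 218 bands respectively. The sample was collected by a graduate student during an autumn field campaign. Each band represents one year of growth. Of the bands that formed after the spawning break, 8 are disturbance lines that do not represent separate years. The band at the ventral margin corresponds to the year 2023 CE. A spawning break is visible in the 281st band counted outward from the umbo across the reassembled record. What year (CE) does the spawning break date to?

Total bands = 90 + 30 + 218 = 338.
The spawning break sits at band 281 from the umbo, so 338 − 281 = 57 bands formed after it.
Excluding 8 false bands: 57 − 8 = 49.
The band at the ventral margin is 2023 CE, so the spawning break dates to 2023 − 49 = 1974 CE.

1974 CE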